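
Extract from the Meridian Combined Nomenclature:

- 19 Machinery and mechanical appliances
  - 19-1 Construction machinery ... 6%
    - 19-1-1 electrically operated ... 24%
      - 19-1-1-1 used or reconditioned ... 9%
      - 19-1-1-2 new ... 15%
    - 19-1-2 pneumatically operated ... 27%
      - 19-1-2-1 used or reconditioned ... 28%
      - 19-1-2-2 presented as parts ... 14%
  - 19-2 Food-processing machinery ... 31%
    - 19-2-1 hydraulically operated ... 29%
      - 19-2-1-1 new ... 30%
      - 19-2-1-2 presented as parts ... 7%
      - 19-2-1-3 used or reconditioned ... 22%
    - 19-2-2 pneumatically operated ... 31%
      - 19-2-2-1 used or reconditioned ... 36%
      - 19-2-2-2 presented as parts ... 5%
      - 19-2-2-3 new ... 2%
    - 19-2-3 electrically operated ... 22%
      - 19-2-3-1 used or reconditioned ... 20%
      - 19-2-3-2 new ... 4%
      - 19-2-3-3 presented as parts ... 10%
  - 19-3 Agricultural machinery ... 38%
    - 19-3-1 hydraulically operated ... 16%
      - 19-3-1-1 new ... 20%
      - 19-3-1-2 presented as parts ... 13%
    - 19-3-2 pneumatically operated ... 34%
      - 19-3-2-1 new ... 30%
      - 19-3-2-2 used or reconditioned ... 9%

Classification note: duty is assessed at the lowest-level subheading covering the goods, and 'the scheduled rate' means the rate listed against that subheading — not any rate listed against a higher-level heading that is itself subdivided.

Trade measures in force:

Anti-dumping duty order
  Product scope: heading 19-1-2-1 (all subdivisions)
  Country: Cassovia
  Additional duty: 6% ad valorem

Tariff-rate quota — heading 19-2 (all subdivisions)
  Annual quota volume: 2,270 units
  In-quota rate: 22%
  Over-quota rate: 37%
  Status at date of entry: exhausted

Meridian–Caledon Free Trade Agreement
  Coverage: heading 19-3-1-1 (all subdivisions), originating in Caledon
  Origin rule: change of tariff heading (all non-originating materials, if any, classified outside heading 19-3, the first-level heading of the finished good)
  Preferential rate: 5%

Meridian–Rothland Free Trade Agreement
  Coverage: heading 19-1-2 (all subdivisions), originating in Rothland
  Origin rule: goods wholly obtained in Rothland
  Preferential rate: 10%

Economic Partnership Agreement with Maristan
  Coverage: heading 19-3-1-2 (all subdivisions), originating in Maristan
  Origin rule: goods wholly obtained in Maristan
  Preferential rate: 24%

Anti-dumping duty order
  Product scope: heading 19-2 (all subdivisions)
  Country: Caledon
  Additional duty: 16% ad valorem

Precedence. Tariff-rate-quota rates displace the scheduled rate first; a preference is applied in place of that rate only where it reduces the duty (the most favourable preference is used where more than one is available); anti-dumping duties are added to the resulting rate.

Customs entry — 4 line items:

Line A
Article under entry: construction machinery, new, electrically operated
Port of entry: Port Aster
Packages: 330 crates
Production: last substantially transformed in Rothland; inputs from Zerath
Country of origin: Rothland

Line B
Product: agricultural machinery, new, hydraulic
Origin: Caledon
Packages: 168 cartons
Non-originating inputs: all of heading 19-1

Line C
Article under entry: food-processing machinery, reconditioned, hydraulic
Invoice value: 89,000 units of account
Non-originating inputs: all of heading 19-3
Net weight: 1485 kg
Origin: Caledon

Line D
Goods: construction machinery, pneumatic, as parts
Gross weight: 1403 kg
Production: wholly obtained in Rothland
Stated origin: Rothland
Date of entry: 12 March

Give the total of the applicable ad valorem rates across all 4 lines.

83%

Line A: construction → 19-1; electrically operated → 19-1-1; new → 19-1-1-2. Scheduled 15%. Rothland agreement on 19-1-2: 19-1-1-2 not covered. → 15%.
Line B: agricultural → 19-3; hydraulic → 19-3-1; new → 19-3-1-1. Scheduled 20%. Caledon agreement on 19-3-1-1: CTH met → 5% available; preferential 5%. → 5%.
Line C: food-processing → 19-2; hydraulic → 19-2-1; reconditioned → 19-2-1-3. Scheduled 22%. quota on 19-2 exhausted → over-quota 37%; Caledon agreement on 19-3-1-1: 19-2-1-3 not covered; anti-dumping (Caledon, 19-2): +16%; total 37% + 16% = 53%. → 53%.
Line D: construction → 19-1; pneumatic → 19-1-2; as parts → 19-1-2-2. Scheduled 14%. Rothland agreement on 19-1-2: wholly obtained → 10% available; preferential 10%. → 10%.
Sum: 15% + 5% + 53% + 10% = 83%.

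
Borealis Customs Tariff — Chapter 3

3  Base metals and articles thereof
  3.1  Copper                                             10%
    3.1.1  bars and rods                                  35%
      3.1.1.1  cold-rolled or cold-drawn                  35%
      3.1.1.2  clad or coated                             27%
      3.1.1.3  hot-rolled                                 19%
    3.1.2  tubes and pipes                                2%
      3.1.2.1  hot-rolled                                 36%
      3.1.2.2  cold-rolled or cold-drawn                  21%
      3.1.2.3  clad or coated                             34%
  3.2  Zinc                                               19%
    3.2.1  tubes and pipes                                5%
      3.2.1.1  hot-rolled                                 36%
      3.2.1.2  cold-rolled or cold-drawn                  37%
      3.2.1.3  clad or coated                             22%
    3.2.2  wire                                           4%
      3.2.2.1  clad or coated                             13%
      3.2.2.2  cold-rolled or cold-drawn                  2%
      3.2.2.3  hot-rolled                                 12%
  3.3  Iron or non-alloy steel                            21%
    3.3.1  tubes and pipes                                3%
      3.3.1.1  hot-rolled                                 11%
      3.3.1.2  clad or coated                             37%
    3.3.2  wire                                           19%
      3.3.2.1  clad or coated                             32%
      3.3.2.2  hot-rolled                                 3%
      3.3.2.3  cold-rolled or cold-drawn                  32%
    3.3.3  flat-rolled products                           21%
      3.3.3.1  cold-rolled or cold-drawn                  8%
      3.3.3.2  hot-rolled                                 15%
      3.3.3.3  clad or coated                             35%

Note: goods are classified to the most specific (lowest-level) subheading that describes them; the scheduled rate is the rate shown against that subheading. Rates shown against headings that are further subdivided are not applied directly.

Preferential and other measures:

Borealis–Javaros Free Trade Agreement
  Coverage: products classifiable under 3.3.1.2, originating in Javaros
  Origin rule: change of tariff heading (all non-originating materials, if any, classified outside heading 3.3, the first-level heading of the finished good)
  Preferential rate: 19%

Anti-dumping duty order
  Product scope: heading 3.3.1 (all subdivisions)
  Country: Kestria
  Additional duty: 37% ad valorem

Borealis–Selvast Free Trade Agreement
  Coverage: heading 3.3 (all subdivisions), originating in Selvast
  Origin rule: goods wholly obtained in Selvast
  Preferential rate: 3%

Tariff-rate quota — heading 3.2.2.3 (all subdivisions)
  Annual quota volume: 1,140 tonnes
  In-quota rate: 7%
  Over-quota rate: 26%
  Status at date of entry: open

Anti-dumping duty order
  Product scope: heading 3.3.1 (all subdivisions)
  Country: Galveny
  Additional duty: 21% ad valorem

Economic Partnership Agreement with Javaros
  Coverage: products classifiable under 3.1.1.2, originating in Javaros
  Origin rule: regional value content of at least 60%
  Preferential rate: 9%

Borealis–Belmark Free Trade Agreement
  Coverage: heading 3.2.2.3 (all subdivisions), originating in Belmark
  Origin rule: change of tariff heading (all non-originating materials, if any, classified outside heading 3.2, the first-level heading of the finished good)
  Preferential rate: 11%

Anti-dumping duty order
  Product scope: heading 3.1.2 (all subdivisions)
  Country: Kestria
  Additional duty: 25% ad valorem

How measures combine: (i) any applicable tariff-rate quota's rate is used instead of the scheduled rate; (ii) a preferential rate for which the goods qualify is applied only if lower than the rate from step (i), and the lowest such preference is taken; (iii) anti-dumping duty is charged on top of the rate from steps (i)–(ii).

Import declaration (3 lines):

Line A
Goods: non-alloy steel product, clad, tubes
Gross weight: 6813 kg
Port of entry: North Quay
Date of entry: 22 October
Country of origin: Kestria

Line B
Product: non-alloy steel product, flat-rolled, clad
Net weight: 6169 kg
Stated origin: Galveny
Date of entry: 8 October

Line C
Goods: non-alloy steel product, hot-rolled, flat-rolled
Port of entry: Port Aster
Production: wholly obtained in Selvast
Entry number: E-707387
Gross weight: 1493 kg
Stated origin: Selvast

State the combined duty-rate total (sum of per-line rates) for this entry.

112%

Line A: non-alloy steel → 3.3; tubes → 3.3.1; clad → 3.3.1.2. Scheduled 37%. anti-dumping (Kestria, 3.3.1): +37%; total 37% + 37% = 74%. → 74%.
Line B: non-alloy steel → 3.3; flat-rolled → 3.3.3; clad → 3.3.3.3. Scheduled 35%. No special measure applies. → 35%.
Line C: non-alloy steel → 3.3; flat-rolled → 3.3.3; hot-rolled → 3.3.3.2. Scheduled 15%. Selvast agreement on 3.3: wholly obtained → 3% available; preferential 3%. → 3%.
Sum: 74% + 35% + 3% = 112%.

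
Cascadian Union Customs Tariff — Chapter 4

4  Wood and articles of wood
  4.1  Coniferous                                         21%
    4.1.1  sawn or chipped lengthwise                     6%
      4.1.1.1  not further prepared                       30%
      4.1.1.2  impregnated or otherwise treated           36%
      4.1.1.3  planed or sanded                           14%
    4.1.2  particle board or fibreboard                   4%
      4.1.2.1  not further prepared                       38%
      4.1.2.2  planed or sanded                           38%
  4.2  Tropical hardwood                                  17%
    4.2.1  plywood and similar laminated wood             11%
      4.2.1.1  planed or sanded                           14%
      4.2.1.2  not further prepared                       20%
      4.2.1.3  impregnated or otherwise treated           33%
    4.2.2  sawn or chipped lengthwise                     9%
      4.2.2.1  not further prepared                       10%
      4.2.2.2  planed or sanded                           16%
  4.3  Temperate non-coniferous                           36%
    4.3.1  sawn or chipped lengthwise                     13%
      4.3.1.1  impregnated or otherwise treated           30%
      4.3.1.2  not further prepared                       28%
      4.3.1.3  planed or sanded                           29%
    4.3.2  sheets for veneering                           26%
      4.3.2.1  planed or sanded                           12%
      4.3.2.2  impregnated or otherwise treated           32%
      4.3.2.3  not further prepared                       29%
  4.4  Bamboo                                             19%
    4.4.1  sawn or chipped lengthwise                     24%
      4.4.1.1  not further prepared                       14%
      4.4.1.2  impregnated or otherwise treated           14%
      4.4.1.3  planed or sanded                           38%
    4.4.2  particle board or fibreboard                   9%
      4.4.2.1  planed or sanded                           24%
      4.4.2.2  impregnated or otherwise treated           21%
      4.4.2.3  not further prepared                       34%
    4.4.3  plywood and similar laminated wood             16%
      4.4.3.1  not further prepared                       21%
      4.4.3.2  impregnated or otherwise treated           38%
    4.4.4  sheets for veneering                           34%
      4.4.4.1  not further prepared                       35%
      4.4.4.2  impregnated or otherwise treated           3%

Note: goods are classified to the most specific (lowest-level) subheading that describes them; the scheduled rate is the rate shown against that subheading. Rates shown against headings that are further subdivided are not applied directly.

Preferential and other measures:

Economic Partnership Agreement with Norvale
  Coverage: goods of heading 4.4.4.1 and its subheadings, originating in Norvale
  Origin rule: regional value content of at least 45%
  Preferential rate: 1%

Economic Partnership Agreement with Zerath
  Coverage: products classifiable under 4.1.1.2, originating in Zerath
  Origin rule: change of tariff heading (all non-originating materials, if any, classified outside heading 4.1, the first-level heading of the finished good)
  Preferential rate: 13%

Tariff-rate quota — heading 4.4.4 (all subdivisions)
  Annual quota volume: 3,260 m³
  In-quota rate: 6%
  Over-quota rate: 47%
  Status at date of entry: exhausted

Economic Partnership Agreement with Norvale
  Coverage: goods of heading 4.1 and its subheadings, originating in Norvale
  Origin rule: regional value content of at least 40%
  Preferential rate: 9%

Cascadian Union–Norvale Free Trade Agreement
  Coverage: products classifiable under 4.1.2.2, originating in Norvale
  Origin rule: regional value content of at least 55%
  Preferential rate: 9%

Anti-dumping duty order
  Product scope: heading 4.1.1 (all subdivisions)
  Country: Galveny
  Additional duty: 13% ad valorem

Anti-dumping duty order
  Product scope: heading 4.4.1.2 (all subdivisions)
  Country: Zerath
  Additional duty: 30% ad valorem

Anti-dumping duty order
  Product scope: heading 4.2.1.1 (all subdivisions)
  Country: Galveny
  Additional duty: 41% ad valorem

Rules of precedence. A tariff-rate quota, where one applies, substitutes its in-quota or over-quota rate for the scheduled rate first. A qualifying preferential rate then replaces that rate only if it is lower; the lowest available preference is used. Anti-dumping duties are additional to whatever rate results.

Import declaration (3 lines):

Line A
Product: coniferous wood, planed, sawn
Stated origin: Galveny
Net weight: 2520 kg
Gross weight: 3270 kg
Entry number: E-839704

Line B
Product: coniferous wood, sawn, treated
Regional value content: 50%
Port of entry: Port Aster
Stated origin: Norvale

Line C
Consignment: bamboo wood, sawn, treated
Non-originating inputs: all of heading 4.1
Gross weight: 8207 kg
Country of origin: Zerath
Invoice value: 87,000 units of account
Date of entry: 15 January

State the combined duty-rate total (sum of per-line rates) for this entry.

Line A: coniferous → 4.1; sawn → 4.1.1; planed → 4.1.1.3. Scheduled 14%. anti-dumping (Galveny, 4.1.1): +13%; total 14% + 13% = 27%. → 27%.
Line B: coniferous → 4.1; sawn → 4.1.1; treated → 4.1.1.2. Scheduled 36%. Norvale agreement on 4.4.4.1: 4.1.1.2 not covered; Norvale agreement on 4.1: RVC ≥ 40% → 9% available; Norvale agreement on 4.1.2.2: 4.1.1.2 not covered; preferential 9%. → 9%.
Line C: bamboo → 4.4; sawn → 4.4.1; treated → 4.4.1.2. Scheduled 14%. Zerath agreement on 4.1.1.2: 4.4.1.2 not covered; anti-dumping (Zerath, 4.4.1.2): +30%; total 14% + 30% = 44%. → 44%.
Sum: 27% + 9% + 44% = 80%.

80%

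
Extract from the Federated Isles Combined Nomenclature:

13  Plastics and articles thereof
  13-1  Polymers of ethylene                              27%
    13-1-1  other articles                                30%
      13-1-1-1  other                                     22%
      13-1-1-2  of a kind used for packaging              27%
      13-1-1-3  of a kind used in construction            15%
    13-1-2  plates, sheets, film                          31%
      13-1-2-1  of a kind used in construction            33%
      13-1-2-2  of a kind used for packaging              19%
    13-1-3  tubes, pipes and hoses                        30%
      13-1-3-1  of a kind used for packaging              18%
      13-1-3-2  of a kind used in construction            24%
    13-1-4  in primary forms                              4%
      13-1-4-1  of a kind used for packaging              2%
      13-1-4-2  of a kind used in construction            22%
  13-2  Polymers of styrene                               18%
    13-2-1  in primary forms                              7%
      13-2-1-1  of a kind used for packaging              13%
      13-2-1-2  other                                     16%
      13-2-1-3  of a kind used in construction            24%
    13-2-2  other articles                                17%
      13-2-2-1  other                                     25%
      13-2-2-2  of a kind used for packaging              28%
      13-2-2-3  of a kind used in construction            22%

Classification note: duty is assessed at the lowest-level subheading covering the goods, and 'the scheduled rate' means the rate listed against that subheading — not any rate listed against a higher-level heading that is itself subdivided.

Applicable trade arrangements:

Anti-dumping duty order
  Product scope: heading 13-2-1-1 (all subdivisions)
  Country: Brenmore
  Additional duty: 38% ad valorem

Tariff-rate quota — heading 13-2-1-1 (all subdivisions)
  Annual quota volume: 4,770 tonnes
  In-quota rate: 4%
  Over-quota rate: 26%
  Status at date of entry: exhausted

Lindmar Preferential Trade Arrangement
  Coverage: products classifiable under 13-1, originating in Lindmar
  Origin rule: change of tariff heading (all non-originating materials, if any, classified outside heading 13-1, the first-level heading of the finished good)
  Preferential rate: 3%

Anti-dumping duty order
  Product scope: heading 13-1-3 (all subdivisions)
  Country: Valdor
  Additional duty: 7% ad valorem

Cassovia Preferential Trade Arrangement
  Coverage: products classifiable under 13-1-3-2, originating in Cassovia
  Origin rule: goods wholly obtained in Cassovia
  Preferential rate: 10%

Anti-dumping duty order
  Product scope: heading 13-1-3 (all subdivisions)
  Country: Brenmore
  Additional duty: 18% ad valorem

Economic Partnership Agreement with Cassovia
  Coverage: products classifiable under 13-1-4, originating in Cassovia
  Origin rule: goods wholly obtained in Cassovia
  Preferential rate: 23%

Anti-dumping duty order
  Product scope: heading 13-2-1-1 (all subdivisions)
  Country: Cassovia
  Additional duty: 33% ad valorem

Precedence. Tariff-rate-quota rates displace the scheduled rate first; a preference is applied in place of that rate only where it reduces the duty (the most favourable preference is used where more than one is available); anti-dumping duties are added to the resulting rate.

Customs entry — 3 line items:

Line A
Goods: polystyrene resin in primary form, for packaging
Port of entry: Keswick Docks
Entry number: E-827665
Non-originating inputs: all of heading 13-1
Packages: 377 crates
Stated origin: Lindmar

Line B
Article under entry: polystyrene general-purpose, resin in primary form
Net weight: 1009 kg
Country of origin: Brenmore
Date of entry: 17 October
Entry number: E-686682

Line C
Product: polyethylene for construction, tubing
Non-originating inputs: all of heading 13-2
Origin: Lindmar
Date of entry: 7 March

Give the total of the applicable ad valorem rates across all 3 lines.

Line A: polystyrene → 13-2; resin in primary form → 13-2-1; for packaging → 13-2-1-1. Scheduled 13%. quota on 13-2-1-1 exhausted → over-quota 26%; Lindmar agreement on 13-1: 13-2-1-1 not covered. → 26%.
Line B: polystyrene → 13-2; resin in primary form → 13-2-1; general-purpose → 13-2-1-2. Scheduled 16%. No special measure applies. → 16%.
Line C: polyethylene → 13-1; tubing → 13-1-3; for construction → 13-1-3-2. Scheduled 24%. Lindmar agreement on 13-1: CTH met → 3% available; preferential 3%. → 3%.
Sum: 26% + 16% + 3% = 45%.

45%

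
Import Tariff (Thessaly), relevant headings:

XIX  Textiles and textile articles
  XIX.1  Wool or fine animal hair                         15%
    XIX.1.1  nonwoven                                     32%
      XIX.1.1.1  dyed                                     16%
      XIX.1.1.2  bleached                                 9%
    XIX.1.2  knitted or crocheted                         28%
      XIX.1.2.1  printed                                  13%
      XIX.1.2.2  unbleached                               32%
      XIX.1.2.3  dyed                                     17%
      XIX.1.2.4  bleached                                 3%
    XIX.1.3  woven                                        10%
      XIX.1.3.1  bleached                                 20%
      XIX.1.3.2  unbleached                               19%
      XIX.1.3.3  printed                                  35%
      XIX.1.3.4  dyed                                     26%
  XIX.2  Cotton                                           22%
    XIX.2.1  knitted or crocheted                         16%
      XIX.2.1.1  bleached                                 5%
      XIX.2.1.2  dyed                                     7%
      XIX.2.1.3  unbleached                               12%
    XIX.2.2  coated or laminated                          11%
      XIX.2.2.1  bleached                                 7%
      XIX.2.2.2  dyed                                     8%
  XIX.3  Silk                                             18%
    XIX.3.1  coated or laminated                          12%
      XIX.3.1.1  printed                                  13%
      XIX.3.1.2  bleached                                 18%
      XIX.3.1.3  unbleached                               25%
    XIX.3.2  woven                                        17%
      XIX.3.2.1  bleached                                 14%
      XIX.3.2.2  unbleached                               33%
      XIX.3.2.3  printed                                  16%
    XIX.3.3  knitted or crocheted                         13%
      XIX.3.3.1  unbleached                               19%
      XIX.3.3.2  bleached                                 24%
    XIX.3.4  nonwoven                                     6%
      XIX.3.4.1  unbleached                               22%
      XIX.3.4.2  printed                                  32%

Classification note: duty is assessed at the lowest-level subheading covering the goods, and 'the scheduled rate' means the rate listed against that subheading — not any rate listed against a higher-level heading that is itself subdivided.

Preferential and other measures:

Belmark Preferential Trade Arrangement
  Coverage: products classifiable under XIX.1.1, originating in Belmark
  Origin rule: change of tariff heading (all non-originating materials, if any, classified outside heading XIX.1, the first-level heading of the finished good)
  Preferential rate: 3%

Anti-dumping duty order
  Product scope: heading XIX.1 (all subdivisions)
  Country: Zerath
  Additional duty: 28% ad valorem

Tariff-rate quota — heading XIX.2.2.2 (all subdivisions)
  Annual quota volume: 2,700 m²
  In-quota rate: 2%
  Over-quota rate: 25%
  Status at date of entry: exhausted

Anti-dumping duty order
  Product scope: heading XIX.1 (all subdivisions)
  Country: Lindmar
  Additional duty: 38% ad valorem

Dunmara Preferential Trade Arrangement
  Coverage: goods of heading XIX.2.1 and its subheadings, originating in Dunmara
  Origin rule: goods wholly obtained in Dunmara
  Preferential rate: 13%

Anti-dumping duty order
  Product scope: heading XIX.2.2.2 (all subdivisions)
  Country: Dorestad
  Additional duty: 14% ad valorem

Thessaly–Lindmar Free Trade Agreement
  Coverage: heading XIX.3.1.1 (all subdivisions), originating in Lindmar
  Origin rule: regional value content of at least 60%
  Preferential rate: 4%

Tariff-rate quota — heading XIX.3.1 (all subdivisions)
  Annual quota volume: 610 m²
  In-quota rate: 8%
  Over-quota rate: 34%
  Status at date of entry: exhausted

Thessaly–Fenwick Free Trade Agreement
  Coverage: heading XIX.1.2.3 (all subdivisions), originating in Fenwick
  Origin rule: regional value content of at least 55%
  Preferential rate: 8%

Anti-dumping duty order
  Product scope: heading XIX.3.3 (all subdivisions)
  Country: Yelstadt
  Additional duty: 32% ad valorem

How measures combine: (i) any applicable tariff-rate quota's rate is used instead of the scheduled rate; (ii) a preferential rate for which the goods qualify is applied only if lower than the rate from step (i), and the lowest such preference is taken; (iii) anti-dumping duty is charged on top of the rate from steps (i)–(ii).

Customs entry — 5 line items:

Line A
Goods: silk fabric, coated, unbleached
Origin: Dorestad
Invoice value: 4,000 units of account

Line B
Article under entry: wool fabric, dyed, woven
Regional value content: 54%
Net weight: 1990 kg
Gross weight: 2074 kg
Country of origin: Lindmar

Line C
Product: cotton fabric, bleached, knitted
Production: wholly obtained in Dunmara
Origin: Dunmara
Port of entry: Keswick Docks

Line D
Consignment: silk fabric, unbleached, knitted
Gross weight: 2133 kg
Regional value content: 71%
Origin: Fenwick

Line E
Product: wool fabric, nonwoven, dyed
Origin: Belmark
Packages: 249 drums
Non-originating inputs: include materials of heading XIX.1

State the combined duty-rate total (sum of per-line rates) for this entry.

138%

Line A: silk → XIX.3; coated → XIX.3.1; unbleached → XIX.3.1.3. Scheduled 25%. quota on XIX.3.1 exhausted → over-quota 34%. → 34%.
Line B: wool → XIX.1; woven → XIX.1.3; dyed → XIX.1.3.4. Scheduled 26%. Lindmar agreement on XIX.3.1.1: XIX.1.3.4 not covered; anti-dumping (Lindmar, XIX.1): +38%; total 26% + 38% = 64%. → 64%.
Line C: cotton → XIX.2; knitted → XIX.2.1; bleached → XIX.2.1.1. Scheduled 5%. Dunmara agreement on XIX.2.1: wholly obtained → 13% available; preference 13% not lower than 5% → no reduction. → 5%.
Line D: silk → XIX.3; knitted → XIX.3.3; unbleached → XIX.3.3.1. Scheduled 19%. Fenwick agreement on XIX.1.2.3: XIX.3.3.1 not covered. → 19%.
Line E: wool → XIX.1; nonwoven → XIX.1.1; dyed → XIX.1.1.1. Scheduled 16%. Belmark agreement on XIX.1.1: CTH not met. → 16%.
Sum: 34% + 64% + 5% + 19% + 16% = 138%.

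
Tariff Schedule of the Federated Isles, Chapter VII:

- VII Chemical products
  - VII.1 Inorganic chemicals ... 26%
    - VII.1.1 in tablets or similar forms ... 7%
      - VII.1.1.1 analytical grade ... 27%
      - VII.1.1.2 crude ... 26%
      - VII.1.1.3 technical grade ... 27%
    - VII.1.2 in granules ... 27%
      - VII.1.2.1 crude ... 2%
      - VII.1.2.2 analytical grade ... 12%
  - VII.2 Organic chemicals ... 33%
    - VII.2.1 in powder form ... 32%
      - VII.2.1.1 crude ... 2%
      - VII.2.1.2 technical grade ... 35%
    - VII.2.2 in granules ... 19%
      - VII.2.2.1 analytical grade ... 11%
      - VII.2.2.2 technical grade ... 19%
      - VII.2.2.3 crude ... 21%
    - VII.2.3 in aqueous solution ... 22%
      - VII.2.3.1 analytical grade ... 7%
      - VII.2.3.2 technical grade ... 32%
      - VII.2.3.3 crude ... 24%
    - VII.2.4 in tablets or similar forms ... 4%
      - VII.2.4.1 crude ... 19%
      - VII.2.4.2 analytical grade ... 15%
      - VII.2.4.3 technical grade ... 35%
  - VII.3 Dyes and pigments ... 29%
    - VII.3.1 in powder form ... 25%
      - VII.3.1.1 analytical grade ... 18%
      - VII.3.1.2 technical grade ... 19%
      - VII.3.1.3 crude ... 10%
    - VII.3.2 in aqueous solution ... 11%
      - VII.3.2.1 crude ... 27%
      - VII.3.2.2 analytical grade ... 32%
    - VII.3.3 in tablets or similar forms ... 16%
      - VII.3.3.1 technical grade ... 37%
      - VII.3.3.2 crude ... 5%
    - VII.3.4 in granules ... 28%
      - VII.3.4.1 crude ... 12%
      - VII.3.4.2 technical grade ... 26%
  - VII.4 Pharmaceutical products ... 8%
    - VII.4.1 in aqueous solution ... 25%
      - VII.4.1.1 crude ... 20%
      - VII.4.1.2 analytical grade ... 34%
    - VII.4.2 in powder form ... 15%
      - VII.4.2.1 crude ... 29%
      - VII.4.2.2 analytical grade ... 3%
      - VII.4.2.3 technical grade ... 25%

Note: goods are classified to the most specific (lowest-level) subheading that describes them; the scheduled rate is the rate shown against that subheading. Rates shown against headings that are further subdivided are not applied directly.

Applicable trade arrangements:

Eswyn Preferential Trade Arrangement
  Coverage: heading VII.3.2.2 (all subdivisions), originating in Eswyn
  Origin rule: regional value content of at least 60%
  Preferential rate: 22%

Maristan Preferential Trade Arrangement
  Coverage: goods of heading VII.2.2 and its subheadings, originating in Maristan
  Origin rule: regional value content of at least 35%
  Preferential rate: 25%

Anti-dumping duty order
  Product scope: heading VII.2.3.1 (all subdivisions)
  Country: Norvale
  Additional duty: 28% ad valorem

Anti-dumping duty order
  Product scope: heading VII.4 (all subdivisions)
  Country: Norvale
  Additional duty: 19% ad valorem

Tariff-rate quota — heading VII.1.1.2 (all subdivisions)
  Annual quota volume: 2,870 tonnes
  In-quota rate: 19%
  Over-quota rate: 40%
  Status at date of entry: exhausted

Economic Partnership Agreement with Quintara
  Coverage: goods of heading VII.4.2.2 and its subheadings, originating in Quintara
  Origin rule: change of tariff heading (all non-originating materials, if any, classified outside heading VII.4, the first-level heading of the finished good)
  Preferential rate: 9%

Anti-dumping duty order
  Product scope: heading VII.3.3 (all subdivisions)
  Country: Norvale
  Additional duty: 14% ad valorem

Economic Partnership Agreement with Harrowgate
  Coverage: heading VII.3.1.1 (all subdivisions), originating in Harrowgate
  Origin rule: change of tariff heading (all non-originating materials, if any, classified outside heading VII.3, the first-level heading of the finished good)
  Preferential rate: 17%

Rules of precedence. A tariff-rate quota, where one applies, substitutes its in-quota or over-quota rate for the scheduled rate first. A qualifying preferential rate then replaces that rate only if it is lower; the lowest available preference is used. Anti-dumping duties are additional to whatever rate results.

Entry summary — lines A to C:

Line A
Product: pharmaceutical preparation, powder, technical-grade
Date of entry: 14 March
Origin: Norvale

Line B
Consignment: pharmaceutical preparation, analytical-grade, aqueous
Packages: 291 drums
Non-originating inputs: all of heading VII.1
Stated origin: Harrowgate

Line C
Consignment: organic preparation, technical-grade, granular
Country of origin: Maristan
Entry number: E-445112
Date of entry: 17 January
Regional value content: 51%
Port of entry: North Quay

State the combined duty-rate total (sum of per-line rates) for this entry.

Line A: pharmaceutical → VII.4; powder → VII.4.2; technical-grade → VII.4.2.3. Scheduled 25%. anti-dumping (Norvale, VII.4): +19%; total 25% + 19% = 44%. → 44%.
Line B: pharmaceutical → VII.4; aqueous → VII.4.1; analytical-grade → VII.4.1.2. Scheduled 34%. Harrowgate agreement on VII.3.1.1: VII.4.1.2 not covered. → 34%.
Line C: organic → VII.2; granular → VII.2.2; technical-grade → VII.2.2.2. Scheduled 19%. Maristan agreement on VII.2.2: RVC ≥ 35% → 25% available; preference 25% not lower than 19% → no reduction. → 19%.
Sum: 44% + 34% + 19% = 97%.

97%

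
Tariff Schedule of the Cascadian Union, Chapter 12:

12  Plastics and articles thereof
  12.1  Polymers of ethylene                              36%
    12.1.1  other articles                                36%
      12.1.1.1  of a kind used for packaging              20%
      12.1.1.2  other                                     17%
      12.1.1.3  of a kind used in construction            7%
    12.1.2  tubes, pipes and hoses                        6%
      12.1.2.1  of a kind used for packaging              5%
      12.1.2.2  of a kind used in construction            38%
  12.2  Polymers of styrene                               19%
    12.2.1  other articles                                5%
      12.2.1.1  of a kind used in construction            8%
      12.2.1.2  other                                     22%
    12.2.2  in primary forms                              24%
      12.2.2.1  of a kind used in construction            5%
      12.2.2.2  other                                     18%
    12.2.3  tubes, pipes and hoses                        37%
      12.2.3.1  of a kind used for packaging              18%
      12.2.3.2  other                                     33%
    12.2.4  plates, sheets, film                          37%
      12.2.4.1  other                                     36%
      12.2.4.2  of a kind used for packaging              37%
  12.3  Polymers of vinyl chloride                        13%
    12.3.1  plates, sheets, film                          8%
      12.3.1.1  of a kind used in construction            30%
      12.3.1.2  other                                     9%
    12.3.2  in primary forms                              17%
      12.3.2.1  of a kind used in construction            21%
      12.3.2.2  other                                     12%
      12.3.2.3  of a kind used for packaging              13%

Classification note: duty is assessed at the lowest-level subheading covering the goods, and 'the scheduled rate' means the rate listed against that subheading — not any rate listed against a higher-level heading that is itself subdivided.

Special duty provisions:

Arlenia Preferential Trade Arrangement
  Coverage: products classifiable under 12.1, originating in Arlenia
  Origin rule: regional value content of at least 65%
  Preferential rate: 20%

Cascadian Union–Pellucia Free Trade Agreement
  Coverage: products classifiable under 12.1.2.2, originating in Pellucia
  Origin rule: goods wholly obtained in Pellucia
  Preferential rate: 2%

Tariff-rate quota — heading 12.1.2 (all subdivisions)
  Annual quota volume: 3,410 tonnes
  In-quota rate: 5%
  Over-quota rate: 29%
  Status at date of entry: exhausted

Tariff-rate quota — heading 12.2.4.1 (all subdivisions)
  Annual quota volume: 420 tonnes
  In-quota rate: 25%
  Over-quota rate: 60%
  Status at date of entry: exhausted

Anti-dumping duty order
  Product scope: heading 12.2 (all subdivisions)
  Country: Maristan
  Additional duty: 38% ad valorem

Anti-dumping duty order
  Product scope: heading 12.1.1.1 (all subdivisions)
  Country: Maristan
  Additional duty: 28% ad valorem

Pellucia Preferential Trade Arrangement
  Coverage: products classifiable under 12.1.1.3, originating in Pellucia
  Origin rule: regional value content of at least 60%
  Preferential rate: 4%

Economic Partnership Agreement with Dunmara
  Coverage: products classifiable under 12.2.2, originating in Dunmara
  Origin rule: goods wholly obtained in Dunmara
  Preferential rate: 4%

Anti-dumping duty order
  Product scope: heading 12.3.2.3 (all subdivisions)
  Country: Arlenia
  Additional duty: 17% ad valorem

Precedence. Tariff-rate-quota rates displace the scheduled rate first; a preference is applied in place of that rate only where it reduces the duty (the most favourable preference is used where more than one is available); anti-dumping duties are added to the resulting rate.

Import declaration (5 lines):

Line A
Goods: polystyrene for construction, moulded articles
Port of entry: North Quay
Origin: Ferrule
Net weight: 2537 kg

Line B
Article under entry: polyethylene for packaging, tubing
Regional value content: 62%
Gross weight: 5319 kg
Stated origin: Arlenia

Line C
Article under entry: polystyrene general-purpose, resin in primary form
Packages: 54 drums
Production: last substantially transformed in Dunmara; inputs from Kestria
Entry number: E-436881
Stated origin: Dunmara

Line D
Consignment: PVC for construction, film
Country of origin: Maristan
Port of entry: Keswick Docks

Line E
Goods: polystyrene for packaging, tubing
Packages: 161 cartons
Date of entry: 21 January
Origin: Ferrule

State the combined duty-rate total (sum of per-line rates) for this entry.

Line A: polystyrene → 12.2; moulded articles → 12.2.1; for construction → 12.2.1.1. Scheduled 8%. No special measure applies. → 8%.
Line B: polyethylene → 12.1; tubing → 12.1.2; for packaging → 12.1.2.1. Scheduled 5%. quota on 12.1.2 exhausted → over-quota 29%; Arlenia agreement on 12.1: RVC < 65%. → 29%.
Line C: polystyrene → 12.2; resin in primary form → 12.2.2; general-purpose → 12.2.2.2. Scheduled 18%. Dunmara agreement on 12.2.2: not wholly obtained. → 18%.
Line D: PVC → 12.3; film → 12.3.1; for construction → 12.3.1.1. Scheduled 30%. No special measure applies. → 30%.
Line E: polystyrene → 12.2; tubing → 12.2.3; for packaging → 12.2.3.1. Scheduled 18%. No special measure applies. → 18%.
Sum: 8% + 29% + 18% + 30% + 18% = 103%.

103%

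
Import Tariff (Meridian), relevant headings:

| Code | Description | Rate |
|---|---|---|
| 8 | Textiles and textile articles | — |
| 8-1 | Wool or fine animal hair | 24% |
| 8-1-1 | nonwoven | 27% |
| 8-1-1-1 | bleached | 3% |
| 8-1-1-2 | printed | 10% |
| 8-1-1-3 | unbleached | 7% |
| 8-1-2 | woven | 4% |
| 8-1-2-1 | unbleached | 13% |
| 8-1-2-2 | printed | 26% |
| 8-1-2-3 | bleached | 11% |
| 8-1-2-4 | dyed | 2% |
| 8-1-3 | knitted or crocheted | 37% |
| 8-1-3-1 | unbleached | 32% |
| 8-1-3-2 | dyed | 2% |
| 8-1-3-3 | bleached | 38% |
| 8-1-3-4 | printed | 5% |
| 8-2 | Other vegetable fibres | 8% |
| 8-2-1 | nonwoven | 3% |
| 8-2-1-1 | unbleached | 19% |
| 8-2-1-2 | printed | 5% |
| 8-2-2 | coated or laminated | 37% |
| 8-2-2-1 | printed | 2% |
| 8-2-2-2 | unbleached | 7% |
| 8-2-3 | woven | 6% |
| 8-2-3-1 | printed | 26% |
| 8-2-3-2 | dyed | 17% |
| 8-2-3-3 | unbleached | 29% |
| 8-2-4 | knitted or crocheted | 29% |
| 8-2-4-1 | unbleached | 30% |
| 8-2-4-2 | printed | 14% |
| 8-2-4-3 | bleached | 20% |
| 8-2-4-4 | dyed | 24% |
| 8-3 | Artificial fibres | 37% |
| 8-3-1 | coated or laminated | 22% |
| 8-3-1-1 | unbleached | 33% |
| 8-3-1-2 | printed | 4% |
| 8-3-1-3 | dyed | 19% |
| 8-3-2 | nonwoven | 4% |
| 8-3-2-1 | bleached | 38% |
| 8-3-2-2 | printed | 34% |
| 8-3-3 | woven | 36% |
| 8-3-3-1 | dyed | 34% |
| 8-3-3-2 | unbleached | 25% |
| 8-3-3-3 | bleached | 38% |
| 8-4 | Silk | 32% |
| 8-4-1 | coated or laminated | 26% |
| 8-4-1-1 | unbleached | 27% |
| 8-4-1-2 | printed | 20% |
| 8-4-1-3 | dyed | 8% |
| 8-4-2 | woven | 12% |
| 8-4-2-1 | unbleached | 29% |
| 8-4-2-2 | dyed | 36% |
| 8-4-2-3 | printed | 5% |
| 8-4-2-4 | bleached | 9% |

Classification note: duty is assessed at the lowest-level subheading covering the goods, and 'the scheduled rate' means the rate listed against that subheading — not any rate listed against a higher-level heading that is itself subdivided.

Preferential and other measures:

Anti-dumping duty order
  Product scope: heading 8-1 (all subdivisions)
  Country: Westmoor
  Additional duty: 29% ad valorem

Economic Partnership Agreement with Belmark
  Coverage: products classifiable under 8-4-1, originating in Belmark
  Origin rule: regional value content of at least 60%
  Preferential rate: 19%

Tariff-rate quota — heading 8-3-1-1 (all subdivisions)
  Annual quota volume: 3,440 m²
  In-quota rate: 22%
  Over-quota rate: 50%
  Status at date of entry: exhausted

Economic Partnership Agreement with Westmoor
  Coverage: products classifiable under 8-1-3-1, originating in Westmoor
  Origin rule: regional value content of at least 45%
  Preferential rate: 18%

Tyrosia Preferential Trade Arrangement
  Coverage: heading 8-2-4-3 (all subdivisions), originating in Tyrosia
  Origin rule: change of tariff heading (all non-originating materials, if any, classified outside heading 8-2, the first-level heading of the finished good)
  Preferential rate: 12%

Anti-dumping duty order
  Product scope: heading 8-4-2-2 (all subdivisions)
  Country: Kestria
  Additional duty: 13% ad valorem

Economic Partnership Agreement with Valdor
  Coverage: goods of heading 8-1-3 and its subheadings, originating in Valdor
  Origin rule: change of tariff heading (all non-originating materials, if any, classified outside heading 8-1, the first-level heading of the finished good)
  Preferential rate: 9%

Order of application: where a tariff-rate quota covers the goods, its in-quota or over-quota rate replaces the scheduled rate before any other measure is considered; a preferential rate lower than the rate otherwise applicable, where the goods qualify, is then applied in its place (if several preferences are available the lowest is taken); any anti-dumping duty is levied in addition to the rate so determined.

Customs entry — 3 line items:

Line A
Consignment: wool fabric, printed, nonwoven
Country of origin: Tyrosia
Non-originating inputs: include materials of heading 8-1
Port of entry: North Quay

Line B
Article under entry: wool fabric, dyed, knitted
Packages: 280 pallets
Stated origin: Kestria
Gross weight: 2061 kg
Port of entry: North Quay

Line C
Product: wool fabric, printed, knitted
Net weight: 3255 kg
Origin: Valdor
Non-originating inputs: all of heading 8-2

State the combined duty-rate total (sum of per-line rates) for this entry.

Line A: wool → 8-1; nonwoven → 8-1-1; printed → 8-1-1-2. Scheduled 10%. Tyrosia agreement on 8-2-4-3: 8-1-1-2 not covered. → 10%.
Line B: wool → 8-1; knitted → 8-1-3; dyed → 8-1-3-2. Scheduled 2%. No special measure applies. → 2%.
Line C: wool → 8-1; knitted → 8-1-3; printed → 8-1-3-4. Scheduled 5%. Valdor agreement on 8-1-3: CTH met → 9% available; preference 9% not lower than 5% → no reduction. → 5%.
Sum: 10% + 2% + 5% = 17%.

17%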